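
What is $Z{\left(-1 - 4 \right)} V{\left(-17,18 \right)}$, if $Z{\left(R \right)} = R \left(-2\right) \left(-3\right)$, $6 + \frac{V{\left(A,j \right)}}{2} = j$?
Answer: $-720$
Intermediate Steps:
$V{\left(A,j \right)} = -12 + 2 j$
$Z{\left(R \right)} = 6 R$ ($Z{\left(R \right)} = - 2 R \left(-3\right) = 6 R$)
$Z{\left(-1 - 4 \right)} V{\left(-17,18 \right)} = 6 \left(-1 - 4\right) \left(-12 + 2 \cdot 18\right) = 6 \left(-5\right) \left(-12 + 36\right) = \left(-30\right) 24 = -720$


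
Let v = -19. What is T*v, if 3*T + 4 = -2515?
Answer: 47861/3 ≈ 15954.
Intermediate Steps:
T = -2519/3 (T = -4/3 + (1/3)*(-2515) = -4/3 - 2515/3 = -2519/3 ≈ -839.67)
T*v = -2519/3*(-19) = 47861/3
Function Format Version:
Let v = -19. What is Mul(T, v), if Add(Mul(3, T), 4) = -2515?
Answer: Rational(47861, 3) ≈ 15954.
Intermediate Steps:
T = Rational(-2519, 3) (T = Add(Rational(-4, 3), Mul(Rational(1, 3), -2515)) = Add(Rational(-4, 3), Rational(-2515, 3)) = Rational(-2519, 3) ≈ -839.67)
Mul(T, v) = Mul(Rational(-2519, 3), -19) = Rational(47861, 3)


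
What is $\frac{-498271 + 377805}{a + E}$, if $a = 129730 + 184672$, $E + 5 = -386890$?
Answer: $\frac{120466}{72493} \approx 1.6618$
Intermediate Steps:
$E = -386895$ ($E = -5 - 386890 = -386895$)
$a = 314402$
$\frac{-498271 + 377805}{a + E} = \frac{-498271 + 377805}{314402 - 386895} = - \frac{120466}{-72493} = \left(-120466\right) \left(- \frac{1}{72493}\right) = \frac{120466}{72493}$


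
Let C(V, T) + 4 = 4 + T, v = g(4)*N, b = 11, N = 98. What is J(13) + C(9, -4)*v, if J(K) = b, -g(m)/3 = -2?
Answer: -2341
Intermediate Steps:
g(m) = 6 (g(m) = -3*(-2) = 6)
J(K) = 11
v = 588 (v = 6*98 = 588)
C(V, T) = T (C(V, T) = -4 + (4 + T) = T)
J(13) + C(9, -4)*v = 11 - 4*588 = 11 - 2352 = -2341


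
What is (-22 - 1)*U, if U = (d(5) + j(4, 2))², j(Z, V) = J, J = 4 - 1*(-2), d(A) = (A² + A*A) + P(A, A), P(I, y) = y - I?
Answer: -72128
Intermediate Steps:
d(A) = 2*A² (d(A) = (A² + A*A) + (A - A) = (A² + A²) + 0 = 2*A² + 0 = 2*A²)
J = 6 (J = 4 + 2 = 6)
j(Z, V) = 6
U = 3136 (U = (2*5² + 6)² = (2*25 + 6)² = (50 + 6)² = 56² = 3136)
(-22 - 1)*U = (-22 - 1)*3136 = -23*3136 = -72128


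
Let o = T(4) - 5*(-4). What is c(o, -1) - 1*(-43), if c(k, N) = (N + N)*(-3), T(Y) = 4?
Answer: 49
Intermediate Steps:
o = 24 (o = 4 - 5*(-4) = 4 + 20 = 24)
c(k, N) = -6*N (c(k, N) = (2*N)*(-3) = -6*N)
c(o, -1) - 1*(-43) = -6*(-1) - 1*(-43) = 6 + 43 = 49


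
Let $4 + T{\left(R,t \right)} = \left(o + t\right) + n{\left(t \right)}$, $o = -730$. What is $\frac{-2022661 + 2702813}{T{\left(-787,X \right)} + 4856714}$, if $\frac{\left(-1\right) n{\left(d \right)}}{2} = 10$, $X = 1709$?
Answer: $\frac{680152}{4857669} \approx 0.14002$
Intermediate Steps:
$n{\left(d \right)} = -20$ ($n{\left(d \right)} = \left(-2\right) 10 = -20$)
$T{\left(R,t \right)} = -754 + t$ ($T{\left(R,t \right)} = -4 + \left(\left(-730 + t\right) - 20\right) = -4 + \left(-750 + t\right) = -754 + t$)
$\frac{-2022661 + 2702813}{T{\left(-787,X \right)} + 4856714} = \frac{-2022661 + 2702813}{\left(-754 + 1709\right) + 4856714} = \frac{680152}{955 + 4856714} = \frac{680152}{4857669}$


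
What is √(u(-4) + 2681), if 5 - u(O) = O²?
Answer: √2670 ≈ 51.672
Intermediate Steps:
u(O) = 5 - O²
√(u(-4) + 2681) = √((5 - 1*(-4)²) + 2681) = √((5 - 1*16) + 2681) = √((5 - 16) + 2681) = √(-11 + 2681) = √2670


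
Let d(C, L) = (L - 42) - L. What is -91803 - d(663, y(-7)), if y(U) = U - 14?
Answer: -91761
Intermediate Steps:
y(U) = -14 + U
d(C, L) = -42 (d(C, L) = (-42 + L) - L = -42)
-91803 - d(663, y(-7)) = -91803 - 1*(-42) = -91803 + 42 = -91761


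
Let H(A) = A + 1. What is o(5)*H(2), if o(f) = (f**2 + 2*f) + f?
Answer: 120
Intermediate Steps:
H(A) = 1 + A
o(f) = f**2 + 3*f
o(5)*H(2) = (5*(3 + 5))*(1 + 2) = (5*8)*3 = 40*3 = 120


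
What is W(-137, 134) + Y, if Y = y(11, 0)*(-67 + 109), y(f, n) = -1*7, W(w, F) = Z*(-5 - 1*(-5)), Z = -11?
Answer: -294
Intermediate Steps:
W(w, F) = 0 (W(w, F) = -11*(-5 - 1*(-5)) = -11*(-5 + 5) = -11*0 = 0)
y(f, n) = -7
Y = -294 (Y = -7*(-67 + 109) = -7*42 = -294)
W(-137, 134) + Y = 0 - 294 = -294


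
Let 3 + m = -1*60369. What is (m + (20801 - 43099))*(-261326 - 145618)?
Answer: 33642060480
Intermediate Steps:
m = -60372 (m = -3 - 1*60369 = -3 - 60369 = -60372)
(m + (20801 - 43099))*(-261326 - 145618) = (-60372 + (20801 - 43099))*(-261326 - 145618) = (-60372 - 22298)*(-406944) = -82670*(-406944) = 33642060480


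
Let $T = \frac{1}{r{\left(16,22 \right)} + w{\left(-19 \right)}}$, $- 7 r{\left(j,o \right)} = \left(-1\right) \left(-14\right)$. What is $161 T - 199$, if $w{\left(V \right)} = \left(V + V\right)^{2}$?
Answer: $- \frac{40971}{206} \approx -198.89$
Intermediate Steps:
$r{\left(j,o \right)} = -2$ ($r{\left(j,o \right)} = - \frac{\left(-1\right) \left(-14\right)}{7} = \left(- \frac{1}{7}\right) 14 = -2$)
$w{\left(V \right)} = 4 V^{2}$ ($w{\left(V \right)} = \left(2 V\right)^{2} = 4 V^{2}$)
$T = \frac{1}{1442}$ ($T = \frac{1}{-2 + 4 \left(-19\right)^{2}} = \frac{1}{-2 + 4 \cdot 361} = \frac{1}{-2 + 1444} = \frac{1}{1442} \approx 0.00069348$)
$161 T - 199 = 161 \cdot \frac{1}{1442} - 199 = \frac{23}{206} - 199 = - \frac{40971}{206}$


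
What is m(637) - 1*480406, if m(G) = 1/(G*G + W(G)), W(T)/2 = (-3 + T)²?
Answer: -581138010485/1209681 ≈ -4.8041e+5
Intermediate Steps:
W(T) = 2*(-3 + T)²
m(G) = 1/(G² + 2*(-3 + G)²) (m(G) = 1/(G*G + 2*(-3 + G)²) = 1/(G² + 2*(-3 + G)²))
m(637) - 1*480406 = 1/(637² + 2*(-3 + 637)²) - 1*480406 = 1/(405769 + 2*634²) - 480406 = 1/(405769 + 2*401956) - 480406 = 1/(405769 + 803912) - 480406 = 1/1209681 - 480406 = -581138010485/1209681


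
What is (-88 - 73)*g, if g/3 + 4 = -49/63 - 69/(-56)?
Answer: 41101/24 ≈ 1712.5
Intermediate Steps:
g = -1787/168 (g = -12 + 3*(-49/63 - 69/(-56)) = -12 + 3*(-49*1/63 - 69*(-1/56)) = -12 + 3*(-7/9 + 69/56) = -12 + 3*(229/504) = -12 + 229/168 = -1787/168 ≈ -10.637)
(-88 - 73)*g = (-88 - 73)*(-1787/168) = -161*(-1787/168) = 41101/24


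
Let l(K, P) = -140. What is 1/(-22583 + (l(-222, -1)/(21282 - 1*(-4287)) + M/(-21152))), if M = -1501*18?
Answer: -270417744/6106499981771 ≈ -4.4284e-5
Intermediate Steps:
M = -27018
1/(-22583 + (l(-222, -1)/(21282 - 1*(-4287)) + M/(-21152))) = 1/(-22583 + (-140/(21282 - 1*(-4287)) - 27018/(-21152))) = 1/(-22583 + (-140/(21282 + 4287) - 27018*(-1/21152))) = 1/(-22583 + (-140/25569 + 13509/10576)) = 1/(-22583 + 343930981/270417744) = 1/(-6106499981771/270417744) = -270417744/6106499981771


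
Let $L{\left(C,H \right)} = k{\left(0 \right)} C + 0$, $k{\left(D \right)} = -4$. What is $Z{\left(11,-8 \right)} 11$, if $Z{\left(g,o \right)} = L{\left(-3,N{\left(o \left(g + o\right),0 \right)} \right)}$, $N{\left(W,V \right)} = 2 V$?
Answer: $132$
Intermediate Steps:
$L{\left(C,H \right)} = - 4 C$ ($L{\left(C,H \right)} = - 4 C + 0 = - 4 C$)
$Z{\left(g,o \right)} = 12$ ($Z{\left(g,o \right)} = \left(-4\right) \left(-3\right) = 12$)
$Z{\left(11,-8 \right)} 11 = 12 \cdot 11 = 132$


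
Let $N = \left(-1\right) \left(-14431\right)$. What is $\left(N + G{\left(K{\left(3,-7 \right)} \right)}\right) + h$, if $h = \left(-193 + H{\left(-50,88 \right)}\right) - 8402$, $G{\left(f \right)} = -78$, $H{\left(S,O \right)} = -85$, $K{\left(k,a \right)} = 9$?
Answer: $5673$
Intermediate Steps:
$h = -8680$ ($h = \left(-193 - 85\right) - 8402 = -278 - 8402 = -8680$)
$N = 14431$
$\left(N + G{\left(K{\left(3,-7 \right)} \right)}\right) + h = \left(14431 - 78\right) - 8680 = 14353 - 8680 = 5673$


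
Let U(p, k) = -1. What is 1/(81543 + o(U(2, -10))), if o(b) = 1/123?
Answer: 123/10029790 ≈ 1.2263e-5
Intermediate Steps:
o(b) = 1/123
1/(81543 + o(U(2, -10))) = 1/(81543 + 1/123) = 1/(10029790/123) = 123/10029790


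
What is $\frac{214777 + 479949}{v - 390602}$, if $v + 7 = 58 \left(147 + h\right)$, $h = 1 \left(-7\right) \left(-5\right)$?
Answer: $- \frac{694726}{380053} \approx -1.828$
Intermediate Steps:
$h = 35$ ($h = \left(-7\right) \left(-5\right) = 35$)
$v = 10549$ ($v = -7 + 58 \left(147 + 35\right) = -7 + 58 \cdot 182 = -7 + 10556 = 10549$)
$\frac{214777 + 479949}{v - 390602} = \frac{214777 + 479949}{10549 - 390602} = \frac{694726}{-380053} = 694726 \left(- \frac{1}{380053}\right) = - \frac{694726}{380053}$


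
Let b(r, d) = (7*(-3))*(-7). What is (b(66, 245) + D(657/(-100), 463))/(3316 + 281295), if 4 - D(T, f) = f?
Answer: -312/284611 ≈ -0.0010962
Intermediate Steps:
b(r, d) = 147 (b(r, d) = -21*(-7) = 147)
D(T, f) = 4 - f
(b(66, 245) + D(657/(-100), 463))/(3316 + 281295) = (147 + (4 - 1*463))/(3316 + 281295) = (147 + (4 - 463))/284611 = (147 - 459)*(1/284611) = -312*1/284611 = -312/284611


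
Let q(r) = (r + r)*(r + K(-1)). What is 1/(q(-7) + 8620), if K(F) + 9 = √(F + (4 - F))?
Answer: 1/8816 ≈ 0.00011343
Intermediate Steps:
K(F) = -7 (K(F) = -9 + √(F + (4 - F)) = -9 + √4 = -9 + 2 = -7)
q(r) = 2*r*(-7 + r) (q(r) = (r + r)*(r - 7) = (2*r)*(-7 + r) = 2*r*(-7 + r))
1/(q(-7) + 8620) = 1/(2*(-7)*(-7 - 7) + 8620) = 1/(2*(-7)*(-14) + 8620) = 1/(196 + 8620) = 1/8816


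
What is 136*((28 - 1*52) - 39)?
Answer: -8568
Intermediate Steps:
136*((28 - 1*52) - 39) = 136*((28 - 52) - 39) = 136*(-24 - 39) = 136*(-63) = -8568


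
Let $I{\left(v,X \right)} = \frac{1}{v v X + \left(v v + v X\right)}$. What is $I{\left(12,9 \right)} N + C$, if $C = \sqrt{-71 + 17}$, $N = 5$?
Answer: $\frac{5}{1548} + 3 i \sqrt{6} \approx 0.00323 + 7.3485 i$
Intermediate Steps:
$C = 3 i \sqrt{6}$ ($C = \sqrt{-54} = 3 i \sqrt{6} \approx 7.3485 i$)
$I{\left(v,X \right)} = \frac{1}{v^{2} + X v + X v^{2}}$ ($I{\left(v,X \right)} = \frac{1}{v^{2} X + \left(v^{2} + X v\right)} = \frac{1}{X v^{2} + \left(v^{2} + X v\right)} = \frac{1}{v^{2} + X v + X v^{2}}$)
$I{\left(12,9 \right)} N + C = \frac{1}{12 \left(9 + 12 + 9 \cdot 12\right)} 5 + 3 i \sqrt{6} = \frac{1}{12 \left(9 + 12 + 108\right)} 5 + 3 i \sqrt{6} = \frac{1}{12 \cdot 129} \cdot 5 + 3 i \sqrt{6} = \frac{1}{12} \cdot \frac{1}{129} \cdot 5 + 3 i \sqrt{6} = \frac{1}{1548} \cdot 5 + 3 i \sqrt{6} = \frac{5}{1548} + 3 i \sqrt{6}$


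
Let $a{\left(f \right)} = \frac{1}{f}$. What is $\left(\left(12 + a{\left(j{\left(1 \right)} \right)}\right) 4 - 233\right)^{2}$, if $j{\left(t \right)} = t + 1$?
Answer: $33489$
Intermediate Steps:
$j{\left(t \right)} = 1 + t$
$\left(\left(12 + a{\left(j{\left(1 \right)} \right)}\right) 4 - 233\right)^{2} = \left(\left(12 + \frac{1}{1 + 1}\right) 4 - 233\right)^{2} = \left(\left(12 + \frac{1}{2}\right) 4 - 233\right)^{2} = \left(\frac{25}{2} \cdot 4 - 233\right)^{2} = \left(50 - 233\right)^{2} = \left(-183\right)^{2} = 33489$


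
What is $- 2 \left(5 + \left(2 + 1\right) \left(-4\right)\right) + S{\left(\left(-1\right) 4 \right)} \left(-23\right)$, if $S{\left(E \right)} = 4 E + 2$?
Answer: $336$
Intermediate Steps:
$S{\left(E \right)} = 2 + 4 E$
$- 2 \left(5 + \left(2 + 1\right) \left(-4\right)\right) + S{\left(\left(-1\right) 4 \right)} \left(-23\right) = - 2 \left(5 + \left(2 + 1\right) \left(-4\right)\right) + \left(2 + 4 \left(\left(-1\right) 4\right)\right) \left(-23\right) = - 2 \left(5 + 3 \left(-4\right)\right) + \left(2 + 4 \left(-4\right)\right) \left(-23\right) = - 2 \left(5 - 12\right) + \left(2 - 16\right) \left(-23\right) = \left(-2\right) \left(-7\right) - -322 = 14 + 322 = 336$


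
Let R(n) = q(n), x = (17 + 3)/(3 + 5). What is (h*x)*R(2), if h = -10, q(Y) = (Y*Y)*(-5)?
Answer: 500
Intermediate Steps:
q(Y) = -5*Y**2 (q(Y) = Y**2*(-5) = -5*Y**2)
x = 5/2 (x = 20/8 = 20*(1/8) = 5/2 ≈ 2.5000)
R(n) = -5*n**2
(h*x)*R(2) = (-10*5/2)*(-5*2**2) = -(-125)*4 = -25*(-20) = 500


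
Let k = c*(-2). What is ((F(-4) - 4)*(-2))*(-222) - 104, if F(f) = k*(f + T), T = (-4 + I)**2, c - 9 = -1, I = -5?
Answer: -548888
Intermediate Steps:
c = 8 (c = 9 - 1 = 8)
T = 81 (T = (-4 - 5)**2 = (-9)**2 = 81)
k = -16 (k = 8*(-2) = -16)
F(f) = -1296 - 16*f (F(f) = -16*(f + 81) = -16*(81 + f) = -1296 - 16*f)
((F(-4) - 4)*(-2))*(-222) - 104 = (((-1296 - 16*(-4)) - 4)*(-2))*(-222) - 104 = (((-1296 + 64) - 4)*(-2))*(-222) - 104 = ((-1232 - 4)*(-2))*(-222) - 104 = -1236*(-2)*(-222) - 104 = 2472*(-222) - 104 = -548784 - 104 = -548888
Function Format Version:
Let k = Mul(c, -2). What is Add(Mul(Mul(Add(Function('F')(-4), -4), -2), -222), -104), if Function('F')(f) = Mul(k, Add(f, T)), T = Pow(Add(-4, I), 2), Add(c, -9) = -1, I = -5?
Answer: -548888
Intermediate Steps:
c = 8 (c = Add(9, -1) = 8)
T = 81 (T = Pow(Add(-4, -5), 2) = Pow(-9, 2) = 81)
k = -16 (k = Mul(8, -2) = -16)
Function('F')(f) = Add(-1296, Mul(-16, f)) (Function('F')(f) = Mul(-16, Add(f, 81)) = Mul(-16, Add(81, f)) = Add(-1296, Mul(-16, f)))
Add(Mul(Mul(Add(Function('F')(-4), -4), -2), -222), -104) = Add(Mul(Mul(Add(Add(-1296, Mul(-16, -4)), -4), -2), -222), -104) = Add(Mul(Mul(Add(Add(-1296, 64), -4), -2), -222), -104) = Add(Mul(Mul(Add(-1232, -4), -2), -222), -104) = Add(Mul(Mul(-1236, -2), -222), -104) = Add(Mul(2472, -222), -104) = Add(-548784, -104) = -548888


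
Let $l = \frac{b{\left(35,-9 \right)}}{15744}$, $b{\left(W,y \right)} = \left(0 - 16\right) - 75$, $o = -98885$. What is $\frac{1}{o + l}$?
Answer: $- \frac{15744}{1556845531} \approx -1.0113 \cdot 10^{-5}$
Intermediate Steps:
$b{\left(W,y \right)} = -91$ ($b{\left(W,y \right)} = -16 - 75 = -91$)
$l = - \frac{91}{15744} \approx -0.00578$
$\frac{1}{o + l} = \frac{1}{-98885 - \frac{91}{15744}} = \frac{1}{- \frac{1556845531}{15744}} = - \frac{15744}{1556845531}$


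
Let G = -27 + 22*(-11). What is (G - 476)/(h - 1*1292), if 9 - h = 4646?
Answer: 745/5929 ≈ 0.12565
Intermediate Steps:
h = -4637 (h = 9 - 1*4646 = 9 - 4646 = -4637)
G = -269 (G = -27 - 242 = -269)
(G - 476)/(h - 1*1292) = (-269 - 476)/(-4637 - 1*1292) = -745/(-4637 - 1292) = -745/(-5929) = -745*(-1/5929) = 745/5929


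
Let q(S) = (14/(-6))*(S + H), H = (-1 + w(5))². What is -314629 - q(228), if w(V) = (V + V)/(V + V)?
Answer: -314097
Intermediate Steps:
w(V) = 1 (w(V) = (2*V)/((2*V)) = (2*V)*(1/(2*V)) = 1)
H = 0 (H = (-1 + 1)² = 0² = 0)
q(S) = -7*S/3 (q(S) = (14/(-6))*(S + 0) = (14*(-⅙))*S = -7*S/3)
-314629 - q(228) = -314629 - (-7)*228/3 = -314629 - 1*(-532) = -314629 + 532 = -314097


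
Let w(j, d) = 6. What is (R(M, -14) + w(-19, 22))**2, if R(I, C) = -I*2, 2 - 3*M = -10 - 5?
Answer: 256/9 ≈ 28.444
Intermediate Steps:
M = 17/3 (M = 2/3 - (-10 - 5)/3 = 2/3 - 1/3*(-15) = 2/3 + 5 = 17/3 ≈ 5.6667)
R(I, C) = -2*I
(R(M, -14) + w(-19, 22))**2 = (-2*17/3 + 6)**2 = (-34/3 + 6)**2 = (-16/3)**2 = 256/9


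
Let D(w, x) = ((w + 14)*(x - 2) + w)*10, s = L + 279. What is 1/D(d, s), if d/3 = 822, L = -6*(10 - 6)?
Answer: 1/6299060 ≈ 1.5875e-7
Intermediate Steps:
L = -24 (L = -6*4 = -24)
s = 255 (s = -24 + 279 = 255)
d = 2466 (d = 3*822 = 2466)
D(w, x) = 10*w + 10*(-2 + x)*(14 + w) (D(w, x) = ((14 + w)*(-2 + x) + w)*10 = ((-2 + x)*(14 + w) + w)*10 = (w + (-2 + x)*(14 + w))*10 = 10*w + 10*(-2 + x)*(14 + w))
1/D(d, s) = 1/(-280 - 10*2466 + 140*255 + 10*2466*255) = 1/(-280 - 24660 + 35700 + 6288300) = 1/6299060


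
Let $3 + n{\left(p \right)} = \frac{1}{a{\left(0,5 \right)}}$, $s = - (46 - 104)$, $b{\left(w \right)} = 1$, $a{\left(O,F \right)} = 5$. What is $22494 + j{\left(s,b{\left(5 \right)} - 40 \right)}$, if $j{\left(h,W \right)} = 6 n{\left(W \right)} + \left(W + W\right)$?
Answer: $\frac{111996}{5} \approx 22399.0$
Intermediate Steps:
$s = 58$ ($s = - (46 - 104) = \left(-1\right) \left(-58\right) = 58$)
$n{\left(p \right)} = - \frac{14}{5}$ ($n{\left(p \right)} = -3 + \frac{1}{5} = - \frac{14}{5}$)
$j{\left(h,W \right)} = - \frac{84}{5} + 2 W$ ($j{\left(h,W \right)} = 6 \left(- \frac{14}{5}\right) + \left(W + W\right) = - \frac{84}{5} + 2 W$)
$22494 + j{\left(s,b{\left(5 \right)} - 40 \right)} = 22494 + \left(- \frac{84}{5} + 2 \left(1 - 40\right)\right) = 22494 + \left(- \frac{84}{5} + 2 \left(-39\right)\right) = 22494 - \frac{474}{5} = \frac{111996}{5}$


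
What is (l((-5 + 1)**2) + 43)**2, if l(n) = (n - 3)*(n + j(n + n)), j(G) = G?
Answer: 444889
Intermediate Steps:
l(n) = 3*n*(-3 + n) (l(n) = (n - 3)*(n + (n + n)) = (-3 + n)*(n + 2*n) = (-3 + n)*(3*n) = 3*n*(-3 + n))
(l((-5 + 1)**2) + 43)**2 = (3*(-5 + 1)**2*(-3 + (-5 + 1)**2) + 43)**2 = (3*(-4)**2*(-3 + (-4)**2) + 43)**2 = (3*16*(-3 + 16) + 43)**2 = (3*16*13 + 43)**2 = (624 + 43)**2 = 667**2 = 444889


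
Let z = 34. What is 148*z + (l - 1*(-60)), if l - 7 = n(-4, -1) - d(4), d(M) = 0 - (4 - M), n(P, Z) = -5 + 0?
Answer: 5094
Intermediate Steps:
n(P, Z) = -5
d(M) = -4 + M (d(M) = 0 + (-4 + M) = -4 + M)
l = 2 (l = 7 + (-5 - (-4 + 4)) = 7 + (-5 - 1*0) = 7 + (-5 + 0) = 7 - 5 = 2)
148*z + (l - 1*(-60)) = 148*34 + (2 - 1*(-60)) = 5032 + (2 + 60) = 5032 + 62 = 5094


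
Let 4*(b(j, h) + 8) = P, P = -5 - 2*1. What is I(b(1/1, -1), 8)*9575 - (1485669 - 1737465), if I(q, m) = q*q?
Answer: 18592311/16 ≈ 1.1620e+6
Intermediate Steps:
P = -7 (P = -5 - 2 = -7)
b(j, h) = -39/4 (b(j, h) = -8 + (¼)*(-7) = -8 - 7/4 = -39/4)
I(q, m) = q²
I(b(1/1, -1), 8)*9575 - (1485669 - 1737465) = (-39/4)²*9575 - (1485669 - 1737465) = (1521/16)*9575 - 1*(-251796) = 14563575/16 + 251796 = 18592311/16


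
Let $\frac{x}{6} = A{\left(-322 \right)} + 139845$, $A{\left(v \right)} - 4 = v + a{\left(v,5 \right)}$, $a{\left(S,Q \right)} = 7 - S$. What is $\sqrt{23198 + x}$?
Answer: $\sqrt{862334} \approx 928.62$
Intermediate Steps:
$A{\left(v \right)} = 11$ ($A{\left(v \right)} = 4 + \left(v - \left(-7 + v\right)\right) = 4 + 7 = 11$)
$x = 839136$ ($x = 6 \left(11 + 139845\right) = 6 \cdot 139856 = 839136$)
$\sqrt{23198 + x} = \sqrt{23198 + 839136} = \sqrt{862334}$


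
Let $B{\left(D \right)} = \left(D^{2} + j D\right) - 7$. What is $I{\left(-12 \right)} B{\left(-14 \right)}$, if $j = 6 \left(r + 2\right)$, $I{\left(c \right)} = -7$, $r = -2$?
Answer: $-1323$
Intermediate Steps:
$j = 0$ ($j = 6 \left(-2 + 2\right) = 6 \cdot 0 = 0$)
$B{\left(D \right)} = -7 + D^{2}$ ($B{\left(D \right)} = \left(D^{2} + 0 D\right) - 7 = \left(D^{2} + 0\right) - 7 = D^{2} - 7 = -7 + D^{2}$)
$I{\left(-12 \right)} B{\left(-14 \right)} = - 7 \left(-7 + \left(-14\right)^{2}\right) = - 7 \left(-7 + 196\right) = \left(-7\right) 189 = -1323$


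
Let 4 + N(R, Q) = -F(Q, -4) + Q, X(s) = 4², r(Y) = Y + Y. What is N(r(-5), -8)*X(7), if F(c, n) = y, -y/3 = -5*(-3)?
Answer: 528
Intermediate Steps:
r(Y) = 2*Y
y = -45 (y = -(-15)*(-3) = -3*15 = -45)
F(c, n) = -45
X(s) = 16
N(R, Q) = 41 + Q (N(R, Q) = -4 + (-1*(-45) + Q) = -4 + (45 + Q) = 41 + Q)
N(r(-5), -8)*X(7) = (41 - 8)*16 = 33*16 = 528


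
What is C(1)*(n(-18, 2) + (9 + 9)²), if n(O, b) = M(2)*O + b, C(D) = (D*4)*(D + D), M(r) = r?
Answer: 2320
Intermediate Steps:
C(D) = 8*D² (C(D) = (4*D)*(2*D) = 8*D²)
n(O, b) = b + 2*O (n(O, b) = 2*O + b = b + 2*O)
C(1)*(n(-18, 2) + (9 + 9)²) = (8*1²)*((2 + 2*(-18)) + (9 + 9)²) = (8*1)*((2 - 36) + 18²) = 8*(-34 + 324) = 8*290 = 2320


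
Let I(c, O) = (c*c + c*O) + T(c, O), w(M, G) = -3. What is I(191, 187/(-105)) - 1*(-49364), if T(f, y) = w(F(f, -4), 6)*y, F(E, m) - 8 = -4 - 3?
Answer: 8978569/105 ≈ 85510.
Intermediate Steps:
F(E, m) = 1 (F(E, m) = 8 + (-4 - 3) = 8 - 7 = 1)
T(f, y) = -3*y
I(c, O) = c**2 - 3*O + O*c (I(c, O) = (c*c + c*O) - 3*O = (c**2 + O*c) - 3*O = c**2 - 3*O + O*c)
I(191, 187/(-105)) - 1*(-49364) = (191**2 - 561/(-105) + (187/(-105))*191) - 1*(-49364) = (36481 - 561*(-1)/105 + (187*(-1/105))*191) + 49364 = (36481 - 3*(-187/105) - 187/105*191) + 49364 = (36481 + 187/35 - 35717/105) + 49364 = 3795349/105 + 49364 = 8978569/105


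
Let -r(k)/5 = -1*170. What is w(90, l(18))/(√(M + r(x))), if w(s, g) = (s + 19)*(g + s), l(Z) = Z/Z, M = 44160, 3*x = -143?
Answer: 1417*√45010/6430 ≈ 46.753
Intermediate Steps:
x = -143/3 (x = (⅓)*(-143) = -143/3 ≈ -47.667)
r(k) = 850 (r(k) = -(-5)*170 = -5*(-170) = 850)
l(Z) = 1
w(s, g) = (19 + s)*(g + s)
w(90, l(18))/(√(M + r(x))) = (90² + 19*1 + 19*90 + 1*90)/(√(44160 + 850)) = (8100 + 19 + 1710 + 90)/(√45010) = 9919*(√45010/45010) = 1417*√45010/6430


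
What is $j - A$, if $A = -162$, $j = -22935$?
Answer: $-22773$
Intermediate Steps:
$j - A = -22935 - -162 = -22935 + 162 = -22773$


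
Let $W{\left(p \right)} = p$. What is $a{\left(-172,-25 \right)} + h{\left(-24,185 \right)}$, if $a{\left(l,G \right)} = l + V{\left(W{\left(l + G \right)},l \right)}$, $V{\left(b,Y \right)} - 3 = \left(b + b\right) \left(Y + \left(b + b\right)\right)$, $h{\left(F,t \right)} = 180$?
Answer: $223015$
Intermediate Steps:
$V{\left(b,Y \right)} = 3 + 2 b \left(Y + 2 b\right)$ ($V{\left(b,Y \right)} = 3 + \left(b + b\right) \left(Y + \left(b + b\right)\right) = 3 + 2 b \left(Y + 2 b\right)$)
$a{\left(l,G \right)} = 3 + l + 4 \left(G + l\right)^{2} + 2 l \left(G + l\right)$ ($a{\left(l,G \right)} = l + \left(3 + 4 \left(l + G\right)^{2} + 2 l \left(l + G\right)\right) = l + \left(3 + 4 \left(G + l\right)^{2} + 2 l \left(G + l\right)\right) = 3 + l + 4 \left(G + l\right)^{2} + 2 l \left(G + l\right)$)
$a{\left(-172,-25 \right)} + h{\left(-24,185 \right)} = \left(3 - 172 + 4 \left(-25 - 172\right)^{2} + 2 \left(-172\right) \left(-25 - 172\right)\right) + 180 = \left(3 - 172 + 4 \left(-197\right)^{2} + 2 \left(-172\right) \left(-197\right)\right) + 180 = \left(3 - 172 + 4 \cdot 38809 + 67768\right) + 180 = \left(3 - 172 + 155236 + 67768\right) + 180 = 222835 + 180 = 223015$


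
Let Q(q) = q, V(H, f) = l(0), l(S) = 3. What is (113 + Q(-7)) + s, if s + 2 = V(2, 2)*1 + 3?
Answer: 110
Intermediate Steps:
V(H, f) = 3
s = 4 (s = -2 + (3*1 + 3) = -2 + (3 + 3) = -2 + 6 = 4)
(113 + Q(-7)) + s = (113 - 7) + 4 = 106 + 4 = 110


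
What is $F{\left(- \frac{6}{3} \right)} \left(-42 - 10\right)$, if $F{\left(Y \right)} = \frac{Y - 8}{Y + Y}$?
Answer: $-130$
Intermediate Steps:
$F{\left(Y \right)} = \frac{-8 + Y}{2 Y}$
$F{\left(- \frac{6}{3} \right)} \left(-42 - 10\right) = \frac{-8 - \frac{6}{3}}{2 \left(- \frac{6}{3}\right)} \left(-42 - 10\right) = \frac{-8 - 2}{2 \left(\left(-6\right) \frac{1}{3}\right)} \left(-52\right) = \frac{-8 - 2}{2 \left(-2\right)} \left(-52\right) = \frac{1}{2} \left(- \frac{1}{2}\right) \left(-10\right) \left(-52\right) = \frac{5}{2} \left(-52\right) = -130$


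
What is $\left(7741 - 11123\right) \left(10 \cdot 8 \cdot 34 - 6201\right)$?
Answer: $11772742$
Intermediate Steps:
$\left(7741 - 11123\right) \left(10 \cdot 8 \cdot 34 - 6201\right) = - 3382 \left(80 \cdot 34 - 6201\right) = - 3382 \left(2720 - 6201\right) = \left(-3382\right) \left(-3481\right) = 11772742$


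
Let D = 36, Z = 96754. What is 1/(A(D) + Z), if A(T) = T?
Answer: 1/96790 ≈ 1.0332e-5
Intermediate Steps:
1/(A(D) + Z) = 1/(36 + 96754) = 1/96790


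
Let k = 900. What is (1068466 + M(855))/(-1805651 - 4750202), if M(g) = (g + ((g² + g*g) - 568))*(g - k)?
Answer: 64736699/6555853 ≈ 9.8746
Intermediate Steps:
M(g) = (-900 + g)*(-568 + g + 2*g²) (M(g) = (g + ((g² + g*g) - 568))*(g - 1*900) = (g + ((g² + g²) - 568))*(g - 900) = (g + (2*g² - 568))*(-900 + g) = (g + (-568 + 2*g²))*(-900 + g) = (-568 + g + 2*g²)*(-900 + g) = (-900 + g)*(-568 + g + 2*g²))
(1068466 + M(855))/(-1805651 - 4750202) = (1068466 + (511200 - 1799*855² - 1468*855 + 2*855³))/(-1805651 - 4750202) = (1068466 + (511200 - 1799*731025 - 1255140 + 2*625026375))/(-6555853) = (1068466 + (511200 - 1315113975 - 1255140 + 1250052750))*(-1/6555853) = (1068466 - 65805165)*(-1/6555853) = -64736699*(-1/6555853) = 64736699/6555853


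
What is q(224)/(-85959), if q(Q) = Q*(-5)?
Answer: 1120/85959 ≈ 0.013029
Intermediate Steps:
q(Q) = -5*Q
q(224)/(-85959) = -5*224/(-85959) = -1120*(-1/85959) = 1120/85959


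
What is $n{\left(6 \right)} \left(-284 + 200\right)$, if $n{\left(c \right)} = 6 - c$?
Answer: $0$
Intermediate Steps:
$n{\left(6 \right)} \left(-284 + 200\right) = \left(6 - 6\right) \left(-284 + 200\right) = \left(6 - 6\right) \left(-84\right) = 0 \left(-84\right) = 0$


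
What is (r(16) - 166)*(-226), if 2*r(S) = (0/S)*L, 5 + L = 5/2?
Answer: 37516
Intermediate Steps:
L = -5/2 (L = -5 + 5/2 = -5/2 ≈ -2.5000)
r(S) = 0 (r(S) = ((0/S)*(-5/2))/2 = (0*(-5/2))/2 = (½)*0 = 0)
(r(16) - 166)*(-226) = (0 - 166)*(-226) = -166*(-226) = 37516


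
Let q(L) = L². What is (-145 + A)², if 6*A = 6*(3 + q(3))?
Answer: 17689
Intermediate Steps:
A = 12 (A = (6*(3 + 3²))/6 = (6*(3 + 9))/6 = (6*12)/6 = (⅙)*72 = 12)
(-145 + A)² = (-145 + 12)² = (-133)² = 17689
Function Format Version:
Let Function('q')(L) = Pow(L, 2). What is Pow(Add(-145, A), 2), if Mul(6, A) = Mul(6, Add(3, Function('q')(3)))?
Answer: 17689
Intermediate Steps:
A = 12 (A = Mul(Rational(1, 6), Mul(6, Add(3, Pow(3, 2)))) = Mul(Rational(1, 6), Mul(6, Add(3, 9))) = Mul(Rational(1, 6), Mul(6, 12)) = Mul(Rational(1, 6), 72) = 12)
Pow(Add(-145, A), 2) = Pow(Add(-145, 12), 2) = Pow(-133, 2) = 17689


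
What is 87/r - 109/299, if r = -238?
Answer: -51955/71162 ≈ -0.73009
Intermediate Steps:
87/r - 109/299 = 87/(-238) - 109/299 = 87*(-1/238) - 109*1/299 = -87/238 - 109/299 = -51955/71162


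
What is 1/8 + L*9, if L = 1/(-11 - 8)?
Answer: -53/152 ≈ -0.34868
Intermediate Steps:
L = -1/19 (L = 1/(-19) = -1/19 ≈ -0.052632)
1/8 + L*9 = 1/8 - 1/19*9 = ⅛ - 9/19 = -53/152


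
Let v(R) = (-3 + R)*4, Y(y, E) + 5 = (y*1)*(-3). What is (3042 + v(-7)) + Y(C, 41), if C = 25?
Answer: 2922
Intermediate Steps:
Y(y, E) = -5 - 3*y (Y(y, E) = -5 + (y*1)*(-3) = -5 + y*(-3) = -5 - 3*y)
v(R) = -12 + 4*R
(3042 + v(-7)) + Y(C, 41) = (3042 + (-12 + 4*(-7))) + (-5 - 3*25) = (3042 + (-12 - 28)) + (-5 - 75) = (3042 - 40) - 80 = 3002 - 80 = 2922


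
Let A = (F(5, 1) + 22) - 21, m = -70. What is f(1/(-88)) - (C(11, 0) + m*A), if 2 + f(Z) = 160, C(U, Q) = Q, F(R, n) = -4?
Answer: -52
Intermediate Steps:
A = -3 (A = (-4 + 22) - 21 = 18 - 21 = -3)
f(Z) = 158 (f(Z) = -2 + 160 = 158)
f(1/(-88)) - (C(11, 0) + m*A) = 158 - (0 - 70*(-3)) = 158 - (0 + 210) = 158 - 1*210 = 158 - 210 = -52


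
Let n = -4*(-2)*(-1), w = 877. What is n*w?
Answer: -7016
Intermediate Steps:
n = -8 (n = 8*(-1) = -8)
n*w = -8*877 = -7016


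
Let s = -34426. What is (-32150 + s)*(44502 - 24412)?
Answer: -1337511840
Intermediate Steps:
(-32150 + s)*(44502 - 24412) = (-32150 - 34426)*(44502 - 24412) = -66576*20090 = -1337511840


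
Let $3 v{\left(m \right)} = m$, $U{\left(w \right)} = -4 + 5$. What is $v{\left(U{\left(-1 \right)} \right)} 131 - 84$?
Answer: $- \frac{121}{3} \approx -40.333$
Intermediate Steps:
$U{\left(w \right)} = 1$
$v{\left(m \right)} = \frac{m}{3}$
$v{\left(U{\left(-1 \right)} \right)} 131 - 84 = \frac{1}{3} \cdot 1 \cdot 131 - 84 = \frac{1}{3} \cdot 131 - 84 = \frac{131}{3} - 84 = - \frac{121}{3}$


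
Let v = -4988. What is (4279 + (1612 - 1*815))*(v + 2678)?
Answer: -11725560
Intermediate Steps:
(4279 + (1612 - 1*815))*(v + 2678) = (4279 + (1612 - 1*815))*(-4988 + 2678) = (4279 + (1612 - 815))*(-2310) = (4279 + 797)*(-2310) = 5076*(-2310) = -11725560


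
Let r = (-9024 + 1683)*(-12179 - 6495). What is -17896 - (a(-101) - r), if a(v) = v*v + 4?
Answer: 137057733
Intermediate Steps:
r = 137085834 (r = -7341*(-18674) = 137085834)
a(v) = 4 + v² (a(v) = v² + 4 = 4 + v²)
-17896 - (a(-101) - r) = -17896 - ((4 + (-101)²) - 1*137085834) = -17896 - ((4 + 10201) - 137085834) = -17896 - (10205 - 137085834) = -17896 - 1*(-137075629) = -17896 + 137075629 = 137057733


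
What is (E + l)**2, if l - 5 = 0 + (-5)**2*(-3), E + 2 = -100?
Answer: 29584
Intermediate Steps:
E = -102 (E = -2 - 100 = -102)
l = -70 (l = 5 + (0 + (-5)**2*(-3)) = 5 + (0 + 25*(-3)) = 5 + (0 - 75) = 5 - 75 = -70)
(E + l)**2 = (-102 - 70)**2 = (-172)**2 = 29584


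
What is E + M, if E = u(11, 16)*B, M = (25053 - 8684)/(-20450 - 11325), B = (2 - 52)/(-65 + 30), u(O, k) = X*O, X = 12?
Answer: 41828417/222425 ≈ 188.06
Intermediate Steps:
u(O, k) = 12*O
B = 10/7 (B = -50/(-35) = -50*(-1/35) = 10/7 ≈ 1.4286)
M = -16369/31775 (M = 16369/(-31775) = 16369*(-1/31775) = -16369/31775 ≈ -0.51515)
E = 1320/7 (E = (12*11)*(10/7) = 132*(10/7) = 1320/7 ≈ 188.57)
E + M = 1320/7 - 16369/31775 = 41828417/222425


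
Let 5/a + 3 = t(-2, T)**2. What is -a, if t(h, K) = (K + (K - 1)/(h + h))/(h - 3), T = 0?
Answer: 2000/1199 ≈ 1.6681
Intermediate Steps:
t(h, K) = (K + (-1 + K)/(2*h))/(-3 + h) (t(h, K) = (K + (-1 + K)/((2*h)))/(-3 + h) = (K + (-1 + K)*(1/(2*h)))/(-3 + h) = (K + (-1 + K)/(2*h))/(-3 + h))
a = -2000/1199 (a = 5/(-3 + ((1/2)*(-1 + 0 + 2*0*(-2))/(-2*(-3 - 2)))**2) = 5/(-3 + ((1/2)*(-1/2)*(-1 + 0 + 0)/(-5))**2) = 5/(-3 + ((1/2)*(-1/2)*(-1/5)*(-1))**2) = 5/(-3 + (-1/20)**2) = 5/(-3 + 1/400) = 5/(-1199/400) = 5*(-400/1199) = -2000/1199 ≈ -1.6681)
-a = -1*(-2000/1199) = 2000/1199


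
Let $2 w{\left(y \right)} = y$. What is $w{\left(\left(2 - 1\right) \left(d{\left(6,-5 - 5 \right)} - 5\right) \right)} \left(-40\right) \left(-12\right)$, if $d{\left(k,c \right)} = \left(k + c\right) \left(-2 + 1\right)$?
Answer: $-240$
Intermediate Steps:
$d{\left(k,c \right)} = - c - k$ ($d{\left(k,c \right)} = \left(c + k\right) \left(-1\right) = - c - k$)
$w{\left(y \right)} = \frac{y}{2}$
$w{\left(\left(2 - 1\right) \left(d{\left(6,-5 - 5 \right)} - 5\right) \right)} \left(-40\right) \left(-12\right) = \frac{\left(2 - 1\right) \left(\left(- (-5 - 5) - 6\right) - 5\right)}{2} \left(-40\right) \left(-12\right) = \frac{1 \left(\left(\left(-1\right) \left(-10\right) - 6\right) - 5\right)}{2} \left(-40\right) \left(-12\right) = \frac{1 \left(\left(10 - 6\right) - 5\right)}{2} \left(-40\right) \left(-12\right) = \frac{1 \left(4 - 5\right)}{2} \left(-40\right) \left(-12\right) = \frac{1 \left(-1\right)}{2} \left(-40\right) \left(-12\right) = \frac{1}{2} \left(-1\right) \left(-40\right) \left(-12\right) = \left(- \frac{1}{2}\right) \left(-40\right) \left(-12\right) = 20 \left(-12\right) = -240$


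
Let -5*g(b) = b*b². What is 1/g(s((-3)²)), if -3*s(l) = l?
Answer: 5/27 ≈ 0.18519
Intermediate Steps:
s(l) = -l/3
g(b) = -b³/5 (g(b) = -b*b²/5 = -b³/5)
1/g(s((-3)²)) = 1/(-(-⅓*(-3)²)³/5) = 1/(-(-⅓*9)³/5) = 1/(-⅕*(-3)³) = 1/(-⅕*(-27)) = 1/(27/5) = 5/27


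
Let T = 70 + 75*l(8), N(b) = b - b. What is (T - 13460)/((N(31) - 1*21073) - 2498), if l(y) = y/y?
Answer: 13315/23571 ≈ 0.56489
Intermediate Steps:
l(y) = 1
N(b) = 0
T = 145 (T = 70 + 75*1 = 70 + 75 = 145)
(T - 13460)/((N(31) - 1*21073) - 2498) = (145 - 13460)/((0 - 1*21073) - 2498) = -13315/((0 - 21073) - 2498) = -13315/(-21073 - 2498) = -13315/(-23571) = -13315*(-1/23571) = 13315/23571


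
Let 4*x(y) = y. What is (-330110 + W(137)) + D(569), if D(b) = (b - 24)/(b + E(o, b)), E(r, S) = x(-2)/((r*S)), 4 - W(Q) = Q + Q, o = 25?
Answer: -5348192123370/16188049 ≈ -3.3038e+5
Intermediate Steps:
x(y) = y/4
W(Q) = 4 - 2*Q (W(Q) = 4 - (Q + Q) = 4 - 2*Q)
E(r, S) = -1/(2*S*r) (E(r, S) = ((¼)*(-2))/((r*S)) = -1/(S*r)/2 = -1/(2*S*r))
D(b) = (-24 + b)/(b - 1/(50*b)) (D(b) = (b - 24)/(b - ½/(b*25)) = (-24 + b)/(b - ½*1/25/b) = (-24 + b)/(b - 1/(50*b)))
(-330110 + W(137)) + D(569) = (-330110 + (4 - 2*137)) + 50*569*(-24 + 569)/(-1 + 50*569²) = (-330110 + (4 - 274)) + 50*569*545/(-1 + 50*323761) = (-330110 - 270) + 50*569*545/(-1 + 16188050) = -330380 + 50*569*545/16188049 = -330380 + 50*569*(1/16188049)*545 = -330380 + 15505250/16188049 = -5348192123370/16188049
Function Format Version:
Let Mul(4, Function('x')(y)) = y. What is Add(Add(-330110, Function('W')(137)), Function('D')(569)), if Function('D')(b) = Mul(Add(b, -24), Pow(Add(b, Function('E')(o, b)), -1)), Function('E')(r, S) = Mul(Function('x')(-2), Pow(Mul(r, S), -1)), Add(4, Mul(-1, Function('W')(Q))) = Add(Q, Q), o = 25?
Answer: Rational(-5348192123370, 16188049) ≈ -3.3038e+5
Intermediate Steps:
Function('x')(y) = Mul(Rational(1, 4), y)
Function('W')(Q) = Add(4, Mul(-2, Q)) (Function('W')(Q) = Add(4, Mul(-1, Add(Q, Q))) = Add(4, Mul(-1, Mul(2, Q))) = Add(4, Mul(-2, Q)))
Function('E')(r, S) = Mul(Rational(-1, 2), Pow(S, -1), Pow(r, -1)) (Function('E')(r, S) = Mul(Mul(Rational(1, 4), -2), Pow(Mul(r, S), -1)) = Mul(Rational(-1, 2), Pow(Mul(S, r), -1)) = Mul(Rational(-1, 2), Mul(Pow(S, -1), Pow(r, -1))) = Mul(Rational(-1, 2), Pow(S, -1), Pow(r, -1)))
Function('D')(b) = Mul(Pow(Add(b, Mul(Rational(-1, 50), Pow(b, -1))), -1), Add(-24, b)) (Function('D')(b) = Mul(Add(b, -24), Pow(Add(b, Mul(Rational(-1, 2), Pow(b, -1), Pow(25, -1))), -1)) = Mul(Add(-24, b), Pow(Add(b, Mul(Rational(-1, 2), Pow(b, -1), Rational(1, 25))), -1)) = Mul(Add(-24, b), Pow(Add(b, Mul(Rational(-1, 50), Pow(b, -1))), -1)) = Mul(Pow(Add(b, Mul(Rational(-1, 50), Pow(b, -1))), -1), Add(-24, b)))
Add(Add(-330110, Function('W')(137)), Function('D')(569)) = Add(Add(-330110, Add(4, Mul(-2, 137))), Mul(50, 569, Pow(Add(-1, Mul(50, Pow(569, 2))), -1), Add(-24, 569))) = Add(Add(-330110, Add(4, -274)), Mul(50, 569, Pow(Add(-1, Mul(50, 323761)), -1), 545)) = Add(Add(-330110, -270), Mul(50, 569, Pow(Add(-1, 16188050), -1), 545)) = Add(-330380, Mul(50, 569, Pow(16188049, -1), 545)) = Add(-330380, Mul(50, 569, Rational(1, 16188049), 545)) = Add(-330380, Rational(15505250, 16188049)) = Rational(-5348192123370, 16188049)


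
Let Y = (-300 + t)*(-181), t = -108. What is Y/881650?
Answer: 36924/440825 ≈ 0.083761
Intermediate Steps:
Y = 73848 (Y = (-300 - 108)*(-181) = -408*(-181) = 73848)
Y/881650 = 73848/881650 = 73848*(1/881650) = 36924/440825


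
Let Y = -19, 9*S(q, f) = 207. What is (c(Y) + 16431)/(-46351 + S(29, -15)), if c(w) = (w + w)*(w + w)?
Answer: -17875/46328 ≈ -0.38584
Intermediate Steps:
S(q, f) = 23 (S(q, f) = (⅑)*207 = 23)
c(w) = 4*w² (c(w) = (2*w)*(2*w) = 4*w²)
(c(Y) + 16431)/(-46351 + S(29, -15)) = (4*(-19)² + 16431)/(-46351 + 23) = (4*361 + 16431)/(-46328) = (1444 + 16431)*(-1/46328) = 17875*(-1/46328) = -17875/46328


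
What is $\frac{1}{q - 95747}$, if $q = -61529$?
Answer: $- \frac{1}{157276} \approx -6.3582 \cdot 10^{-6}$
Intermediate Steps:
$\frac{1}{q - 95747} = \frac{1}{-61529 - 95747} = \frac{1}{-157276} = - \frac{1}{157276}$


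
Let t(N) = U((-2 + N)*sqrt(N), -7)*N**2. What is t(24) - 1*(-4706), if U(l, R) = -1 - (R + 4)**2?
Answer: -1054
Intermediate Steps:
U(l, R) = -1 - (4 + R)**2
t(N) = -10*N**2 (t(N) = (-1 - (4 - 7)**2)*N**2 = (-1 - 1*(-3)**2)*N**2 = (-1 - 1*9)*N**2 = (-1 - 9)*N**2 = -10*N**2)
t(24) - 1*(-4706) = -10*24**2 - 1*(-4706) = -10*576 + 4706 = -5760 + 4706 = -1054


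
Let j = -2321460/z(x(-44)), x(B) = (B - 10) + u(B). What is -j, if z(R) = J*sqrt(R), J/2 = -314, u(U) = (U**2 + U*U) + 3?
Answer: -580365*sqrt(3821)/599897 ≈ -59.802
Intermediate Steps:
u(U) = 3 + 2*U**2 (u(U) = (U**2 + U**2) + 3 = 2*U**2 + 3 = 3 + 2*U**2)
J = -628 (J = 2*(-314) = -628)
x(B) = -7 + B + 2*B**2 (x(B) = (B - 10) + (3 + 2*B**2) = (-10 + B) + (3 + 2*B**2) = -7 + B + 2*B**2)
z(R) = -628*sqrt(R)
j = 580365*sqrt(3821)/599897 (j = -2321460*(-1/(628*sqrt(-7 - 44 + 2*(-44)**2))) = -2321460*(-1/(628*sqrt(-7 - 44 + 2*1936))) = -2321460*(-1/(628*sqrt(-7 - 44 + 3872))) = -2321460*(-sqrt(3821)/2399588) = -(-580365)*sqrt(3821)/599897 = 580365*sqrt(3821)/599897 ≈ 59.802)
-j = -580365*sqrt(3821)/599897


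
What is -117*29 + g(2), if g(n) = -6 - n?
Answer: -3401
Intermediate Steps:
-117*29 + g(2) = -117*29 + (-6 - 1*2) = -3393 + (-6 - 2) = -3393 - 8 = -3401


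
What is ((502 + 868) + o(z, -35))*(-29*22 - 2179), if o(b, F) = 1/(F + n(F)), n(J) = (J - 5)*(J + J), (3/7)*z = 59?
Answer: -10670939667/2765 ≈ -3.8593e+6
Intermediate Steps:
z = 413/3 (z = (7/3)*59 = 413/3 ≈ 137.67)
n(J) = 2*J*(-5 + J) (n(J) = (-5 + J)*(2*J) = 2*J*(-5 + J))
o(b, F) = 1/(F + 2*F*(-5 + F))
((502 + 868) + o(z, -35))*(-29*22 - 2179) = ((502 + 868) + 1/((-35)*(-9 + 2*(-35))))*(-29*22 - 2179) = (1370 - 1/(35*(-9 - 70)))*(-638 - 2179) = (1370 - 1/35/(-79))*(-2817) = (1370 - 1/35*(-1/79))*(-2817) = (1370 + 1/2765)*(-2817) = (3788051/2765)*(-2817) = -10670939667/2765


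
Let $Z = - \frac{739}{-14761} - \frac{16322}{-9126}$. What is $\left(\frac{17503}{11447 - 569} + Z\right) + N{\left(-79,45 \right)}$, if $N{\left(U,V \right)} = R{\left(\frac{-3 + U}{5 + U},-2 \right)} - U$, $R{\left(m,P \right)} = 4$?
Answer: $\frac{21112858160165}{244227210318} \approx 86.448$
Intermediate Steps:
$N{\left(U,V \right)} = 4 - U$
$Z = \frac{123836578}{67354443}$ ($Z = \left(-739\right) \left(- \frac{1}{14761}\right) - - \frac{8161}{4563} = \frac{739}{14761} + \frac{8161}{4563} = \frac{123836578}{67354443} \approx 1.8386$)
$\left(\frac{17503}{11447 - 569} + Z\right) + N{\left(-79,45 \right)} = \left(\frac{17503}{11447 - 569} + \frac{123836578}{67354443}\right) + \left(4 - -79\right) = \left(\frac{17503}{11447 - 569} + \frac{123836578}{67354443}\right) + \left(4 + 79\right) = \left(\frac{17503}{10878} + \frac{123836578}{67354443}\right) + 83 = \frac{841999703771}{244227210318} + 83 = \frac{21112858160165}{244227210318}$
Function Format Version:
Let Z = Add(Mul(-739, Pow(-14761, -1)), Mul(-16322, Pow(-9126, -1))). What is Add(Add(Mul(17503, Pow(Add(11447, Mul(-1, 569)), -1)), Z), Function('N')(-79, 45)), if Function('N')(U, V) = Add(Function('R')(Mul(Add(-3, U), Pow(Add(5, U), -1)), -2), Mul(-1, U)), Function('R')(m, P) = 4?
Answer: Rational(21112858160165, 244227210318) ≈ 86.448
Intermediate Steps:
Function('N')(U, V) = Add(4, Mul(-1, U))
Z = Rational(123836578, 67354443) (Z = Add(Mul(-739, Rational(-1, 14761)), Mul(-16322, Rational(-1, 9126))) = Add(Rational(739, 14761), Rational(8161, 4563)) = Rational(123836578, 67354443) ≈ 1.8386)
Add(Add(Mul(17503, Pow(Add(11447, Mul(-1, 569)), -1)), Z), Function('N')(-79, 45)) = Add(Add(Mul(17503, Pow(Add(11447, Mul(-1, 569)), -1)), Rational(123836578, 67354443)), Add(4, Mul(-1, -79))) = Add(Add(Mul(17503, Pow(Add(11447, -569), -1)), Rational(123836578, 67354443)), Add(4, 79)) = Add(Add(Mul(17503, Pow(10878, -1)), Rational(123836578, 67354443)), 83) = Add(Add(Mul(17503, Rational(1, 10878)), Rational(123836578, 67354443)), 83) = Add(Add(Rational(17503, 10878), Rational(123836578, 67354443)), 83) = Add(Rational(841999703771, 244227210318), 83) = Rational(21112858160165, 244227210318)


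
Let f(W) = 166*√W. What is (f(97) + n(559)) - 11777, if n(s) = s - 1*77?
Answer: -11295 + 166*√97 ≈ -9660.1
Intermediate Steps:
n(s) = -77 + s (n(s) = s - 77 = -77 + s)
(f(97) + n(559)) - 11777 = (166*√97 + (-77 + 559)) - 11777 = (166*√97 + 482) - 11777 = (482 + 166*√97) - 11777 = -11295 + 166*√97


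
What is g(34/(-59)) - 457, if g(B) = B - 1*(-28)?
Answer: -25345/59 ≈ -429.58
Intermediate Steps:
g(B) = 28 + B (g(B) = B + 28 = 28 + B)
g(34/(-59)) - 457 = (28 + 34/(-59)) - 457 = (28 + 34*(-1/59)) - 457 = (28 - 34/59) - 457 = 1618/59 - 457 = -25345/59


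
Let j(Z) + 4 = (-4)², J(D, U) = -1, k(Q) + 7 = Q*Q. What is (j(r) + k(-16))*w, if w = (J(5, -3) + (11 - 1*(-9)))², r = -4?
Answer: 94221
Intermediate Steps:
k(Q) = -7 + Q² (k(Q) = -7 + Q*Q = -7 + Q²)
j(Z) = 12 (j(Z) = -4 + (-4)² = -4 + 16 = 12)
w = 361 (w = (-1 + (11 - 1*(-9)))² = (-1 + (11 + 9))² = (-1 + 20)² = 19² = 361)
(j(r) + k(-16))*w = (12 + (-7 + (-16)²))*361 = (12 + (-7 + 256))*361 = (12 + 249)*361 = 261*361 = 94221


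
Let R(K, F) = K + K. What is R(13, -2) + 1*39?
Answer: 65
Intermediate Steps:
R(K, F) = 2*K
R(13, -2) + 1*39 = 2*13 + 1*39 = 26 + 39 = 65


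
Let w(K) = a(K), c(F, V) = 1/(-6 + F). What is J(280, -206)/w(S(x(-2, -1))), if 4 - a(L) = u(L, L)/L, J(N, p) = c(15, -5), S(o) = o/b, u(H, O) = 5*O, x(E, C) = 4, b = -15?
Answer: -1/9 ≈ -0.11111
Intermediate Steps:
S(o) = -o/15 (S(o) = o/(-15) = o*(-1/15) = -o/15)
J(N, p) = 1/9 (J(N, p) = 1/(-6 + 15) = 1/9)
a(L) = -1 (a(L) = 4 - 5*L/L = 4 - 1*5 = 4 - 5 = -1)
w(K) = -1
J(280, -206)/w(S(x(-2, -1))) = (1/9)/(-1) = (1/9)*(-1) = -1/9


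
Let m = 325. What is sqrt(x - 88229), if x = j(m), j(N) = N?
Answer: 4*I*sqrt(5494) ≈ 296.49*I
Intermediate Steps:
x = 325
sqrt(x - 88229) = sqrt(325 - 88229) = sqrt(-87904) = 4*I*sqrt(5494)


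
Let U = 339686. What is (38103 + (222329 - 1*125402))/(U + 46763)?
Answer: 19290/55207 ≈ 0.34941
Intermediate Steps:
(38103 + (222329 - 1*125402))/(U + 46763) = (38103 + (222329 - 1*125402))/(339686 + 46763) = (38103 + (222329 - 125402))/386449 = (38103 + 96927)*(1/386449) = 135030*(1/386449) = 19290/55207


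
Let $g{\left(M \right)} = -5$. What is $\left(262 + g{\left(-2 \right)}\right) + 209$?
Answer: $466$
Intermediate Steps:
$\left(262 + g{\left(-2 \right)}\right) + 209 = \left(262 - 5\right) + 209 = 257 + 209 = 466$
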